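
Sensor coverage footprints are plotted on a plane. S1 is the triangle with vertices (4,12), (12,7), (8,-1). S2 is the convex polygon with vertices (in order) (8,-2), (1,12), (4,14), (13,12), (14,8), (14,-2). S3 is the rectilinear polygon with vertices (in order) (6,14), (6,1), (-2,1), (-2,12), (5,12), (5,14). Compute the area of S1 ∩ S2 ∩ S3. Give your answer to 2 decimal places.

5.25

The intersection is the polygon with vertices (4,12), (6,10.75), (6,5.5).
By the shoelace formula its area is 5.25.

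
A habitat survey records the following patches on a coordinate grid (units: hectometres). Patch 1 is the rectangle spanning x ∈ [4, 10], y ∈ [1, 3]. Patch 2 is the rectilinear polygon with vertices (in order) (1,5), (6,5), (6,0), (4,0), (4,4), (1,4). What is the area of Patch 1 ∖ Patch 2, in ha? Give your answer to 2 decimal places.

8.00

|Patch 1| = 12, |Patch 1∩Patch 2| = 4.
|Patch 1 ∖ Patch 2| = |Patch 1| − |Patch 1∩Patch 2| = 12 − 4 = 8.00.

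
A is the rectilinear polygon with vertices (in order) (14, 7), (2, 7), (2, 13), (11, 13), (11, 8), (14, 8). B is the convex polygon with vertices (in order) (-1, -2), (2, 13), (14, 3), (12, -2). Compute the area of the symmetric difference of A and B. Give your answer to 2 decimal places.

|A| = 57, |B| = 137.5, |A∩B| = 21.6.
|A △ B| = |A| + |B| − 2·|A∩B| = 57 + 137.5 − 43.2 = 151.30.

151.30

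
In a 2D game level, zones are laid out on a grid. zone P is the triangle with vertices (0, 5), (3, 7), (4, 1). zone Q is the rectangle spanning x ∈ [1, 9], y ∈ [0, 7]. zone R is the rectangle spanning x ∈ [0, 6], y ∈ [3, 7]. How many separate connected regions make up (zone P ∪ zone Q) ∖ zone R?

(zone P ∪ zone Q) ∖ zone R is a single connected region.

1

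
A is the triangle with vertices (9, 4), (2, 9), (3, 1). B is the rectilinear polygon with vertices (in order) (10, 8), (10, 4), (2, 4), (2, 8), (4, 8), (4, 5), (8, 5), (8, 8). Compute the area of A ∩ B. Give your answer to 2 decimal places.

The intersection is the polygon with vertices (9,4), (2.625,4), (2.125,8), (3.4,8), (4,7.571), (4,5), (7.6,5).
By the shoelace formula its area is 10.67.

10.67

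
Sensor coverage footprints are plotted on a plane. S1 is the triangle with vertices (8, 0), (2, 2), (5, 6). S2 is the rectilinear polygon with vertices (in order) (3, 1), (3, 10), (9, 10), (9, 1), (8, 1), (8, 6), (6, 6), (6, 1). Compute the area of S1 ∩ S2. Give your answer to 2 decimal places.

The intersection is the polygon with vertices (3,1.667), (3,3.333), (5,6), (6,4), (6,1), (5,1).
By the shoelace formula its area is 10.67.

10.67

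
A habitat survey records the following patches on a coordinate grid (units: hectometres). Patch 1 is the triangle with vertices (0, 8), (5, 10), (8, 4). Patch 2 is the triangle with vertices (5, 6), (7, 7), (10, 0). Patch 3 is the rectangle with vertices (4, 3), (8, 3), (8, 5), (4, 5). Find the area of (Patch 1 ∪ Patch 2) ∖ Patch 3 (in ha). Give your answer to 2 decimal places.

20.49

|Patch 1 ∪ Patch 2| = 23.1286.
|(Patch 1 ∪ Patch 2) ∩ Patch 3| = 2.6429.
|(Patch 1 ∪ Patch 2) ∖ Patch 3| = 23.1286 − 2.6429 = 20.49.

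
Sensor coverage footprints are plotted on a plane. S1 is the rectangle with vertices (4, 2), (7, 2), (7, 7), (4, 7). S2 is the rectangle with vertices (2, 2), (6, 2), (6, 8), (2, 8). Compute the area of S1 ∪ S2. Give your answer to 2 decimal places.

By inclusion–exclusion:
Individual areas: |S1| = 15, |S2| = 24.
|S1∩S2|: x∈[4,6], y∈[2,7] → 2·5 = 10.
|S1 ∪ S2| = 39 − 10 = 29.00.

29.00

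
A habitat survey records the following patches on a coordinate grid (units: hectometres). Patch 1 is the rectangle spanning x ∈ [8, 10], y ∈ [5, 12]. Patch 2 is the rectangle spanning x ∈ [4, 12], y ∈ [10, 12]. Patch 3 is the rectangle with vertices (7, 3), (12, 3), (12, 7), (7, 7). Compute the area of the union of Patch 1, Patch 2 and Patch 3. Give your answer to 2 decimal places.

42.00

By inclusion–exclusion:
Individual areas: |Patch 1| = 14, |Patch 2| = 16, |Patch 3| = 20.
|Patch 1∩Patch 2|: x∈[8,10], y∈[10,12] → 2·2 = 4.
|Patch 1∩Patch 3|: x∈[8,10], y∈[5,7] → 2·2 = 4.
|Patch 2∩Patch 3| = 0 (no overlap).
|Patch 1∩Patch 2∩Patch 3| = 0.
|Patch 1 ∪ Patch 2 ∪ Patch 3| = 50 − 8 + 0 = 42.00.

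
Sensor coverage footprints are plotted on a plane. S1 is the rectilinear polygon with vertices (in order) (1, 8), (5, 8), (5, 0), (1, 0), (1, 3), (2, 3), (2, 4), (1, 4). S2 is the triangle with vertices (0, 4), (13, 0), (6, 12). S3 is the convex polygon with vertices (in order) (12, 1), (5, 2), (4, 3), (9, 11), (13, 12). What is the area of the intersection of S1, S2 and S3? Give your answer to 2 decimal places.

The intersection is the polygon with vertices (5,2.462), (4.333,2.667), (4,3), (5,4.6).
By the shoelace formula its area is 1.15.

1.15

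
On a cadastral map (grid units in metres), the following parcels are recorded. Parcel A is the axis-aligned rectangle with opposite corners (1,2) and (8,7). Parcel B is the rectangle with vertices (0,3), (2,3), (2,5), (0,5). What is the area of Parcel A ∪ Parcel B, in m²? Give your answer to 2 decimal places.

By inclusion–exclusion:
Individual areas: |Parcel A| = 35, |Parcel B| = 4.
|Parcel A∩Parcel B|: x∈[1,2], y∈[3,5] → 1·2 = 2.
|Parcel A ∪ Parcel B| = 39 − 2 = 37.00.

37.00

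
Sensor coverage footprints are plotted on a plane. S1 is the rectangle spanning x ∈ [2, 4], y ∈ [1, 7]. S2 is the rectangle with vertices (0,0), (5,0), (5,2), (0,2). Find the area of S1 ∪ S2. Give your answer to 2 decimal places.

By inclusion–exclusion:
Individual areas: |S1| = 12, |S2| = 10.
|S1∩S2|: x∈[2,4], y∈[1,2] → 2·1 = 2.
|S1 ∪ S2| = 22 − 2 = 20.00.

20.00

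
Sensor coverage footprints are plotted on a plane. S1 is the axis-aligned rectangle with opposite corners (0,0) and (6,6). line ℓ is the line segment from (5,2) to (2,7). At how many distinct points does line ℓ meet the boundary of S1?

The segment meets the boundary at (2.6,6).

1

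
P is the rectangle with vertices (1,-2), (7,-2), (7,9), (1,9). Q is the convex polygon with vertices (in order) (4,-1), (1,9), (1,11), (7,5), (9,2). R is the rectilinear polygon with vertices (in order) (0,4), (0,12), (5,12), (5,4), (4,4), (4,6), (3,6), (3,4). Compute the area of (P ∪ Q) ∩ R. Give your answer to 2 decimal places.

|P ∪ Q| = 72.2.
|(P ∪ Q) ∩ R| = 20.00.

20.00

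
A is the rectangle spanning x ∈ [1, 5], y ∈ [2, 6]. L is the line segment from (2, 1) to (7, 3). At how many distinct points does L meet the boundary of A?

The segment meets the boundary at (5,2.2), (4.5,2).

2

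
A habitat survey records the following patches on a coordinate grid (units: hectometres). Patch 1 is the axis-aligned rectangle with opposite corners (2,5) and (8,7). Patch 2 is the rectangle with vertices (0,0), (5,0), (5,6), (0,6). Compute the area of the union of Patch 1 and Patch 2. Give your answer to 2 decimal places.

39.00

By inclusion–exclusion:
Individual areas: |Patch 1| = 12, |Patch 2| = 30.
|Patch 1∩Patch 2|: x∈[2,5], y∈[5,6] → 3·1 = 3.
|Patch 1 ∪ Patch 2| = 42 − 3 = 39.00.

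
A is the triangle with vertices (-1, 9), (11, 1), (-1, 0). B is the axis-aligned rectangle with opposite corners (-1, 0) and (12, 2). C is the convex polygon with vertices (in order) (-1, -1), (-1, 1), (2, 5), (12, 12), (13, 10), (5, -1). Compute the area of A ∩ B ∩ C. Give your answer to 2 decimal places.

The intersection is the polygon with vertices (-1,0), (-1,1), (-0.25,2), (7.182,2), (6.161,0.597).
By the shoelace formula its area is 12.53.

12.53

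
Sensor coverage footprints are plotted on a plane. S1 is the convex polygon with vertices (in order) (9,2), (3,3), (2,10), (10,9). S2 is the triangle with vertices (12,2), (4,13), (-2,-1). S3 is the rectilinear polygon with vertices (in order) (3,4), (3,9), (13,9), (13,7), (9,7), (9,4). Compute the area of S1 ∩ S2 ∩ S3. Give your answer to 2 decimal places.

The intersection is the polygon with vertices (9,6.125), (9,4), (3,4), (3,9), (6.909,9).
By the shoelace formula its area is 26.99.

26.99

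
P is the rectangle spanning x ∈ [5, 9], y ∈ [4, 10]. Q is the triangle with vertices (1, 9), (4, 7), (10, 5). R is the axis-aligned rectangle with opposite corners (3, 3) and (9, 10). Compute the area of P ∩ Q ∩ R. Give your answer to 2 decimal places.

1.33

The intersection is the polygon with vertices (5,6.667), (5,7.222), (9,5.444), (9,5.333).
By the shoelace formula its area is 1.33.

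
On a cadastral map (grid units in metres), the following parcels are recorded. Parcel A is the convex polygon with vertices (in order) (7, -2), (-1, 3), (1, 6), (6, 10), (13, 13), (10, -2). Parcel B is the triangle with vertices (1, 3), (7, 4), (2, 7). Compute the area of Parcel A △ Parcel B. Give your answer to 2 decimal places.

103.54

|Parcel A| = 115, |Parcel B| = 11.5, |Parcel A∩Parcel B| = 11.4795.
|Parcel A △ Parcel B| = |Parcel A| + |Parcel B| − 2·|Parcel A∩Parcel B| = 115 + 11.5 − 22.9589 = 103.54.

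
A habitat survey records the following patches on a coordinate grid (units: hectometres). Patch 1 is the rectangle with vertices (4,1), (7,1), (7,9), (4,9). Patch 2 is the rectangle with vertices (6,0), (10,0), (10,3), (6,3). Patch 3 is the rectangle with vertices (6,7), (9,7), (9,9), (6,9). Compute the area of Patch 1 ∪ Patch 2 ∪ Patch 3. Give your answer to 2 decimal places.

By inclusion–exclusion:
Individual areas: |Patch 1| = 24, |Patch 2| = 12, |Patch 3| = 6.
|Patch 1∩Patch 2|: x∈[6,7], y∈[1,3] → 1·2 = 2.
|Patch 1∩Patch 3|: x∈[6,7], y∈[7,9] → 1·2 = 2.
|Patch 2∩Patch 3| = 0 (no overlap).
|Patch 1∩Patch 2∩Patch 3| = 0.
|Patch 1 ∪ Patch 2 ∪ Patch 3| = 42 − 4 + 0 = 38.00.

38.00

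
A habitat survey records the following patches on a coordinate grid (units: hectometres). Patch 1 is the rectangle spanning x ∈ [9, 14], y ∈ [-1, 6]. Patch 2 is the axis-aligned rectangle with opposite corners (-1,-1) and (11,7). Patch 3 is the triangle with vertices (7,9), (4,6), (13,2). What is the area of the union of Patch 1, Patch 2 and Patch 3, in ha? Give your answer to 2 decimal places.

120.71

By inclusion–exclusion:
Individual areas: |Patch 1| = 35, |Patch 2| = 96, |Patch 3| = 19.5.
|Patch 1∩Patch 2|: x∈[9,11], y∈[-1,6] → 2·7 = 14.
|Patch 1∩Patch 3| = 5.5873.
|Patch 2∩Patch 3| = 14.3413.
|Patch 1∩Patch 2∩Patch 3| = 4.1429.
|Patch 1 ∪ Patch 2 ∪ Patch 3| = 150.5 − 33.9286 + 4.1429 = 120.71.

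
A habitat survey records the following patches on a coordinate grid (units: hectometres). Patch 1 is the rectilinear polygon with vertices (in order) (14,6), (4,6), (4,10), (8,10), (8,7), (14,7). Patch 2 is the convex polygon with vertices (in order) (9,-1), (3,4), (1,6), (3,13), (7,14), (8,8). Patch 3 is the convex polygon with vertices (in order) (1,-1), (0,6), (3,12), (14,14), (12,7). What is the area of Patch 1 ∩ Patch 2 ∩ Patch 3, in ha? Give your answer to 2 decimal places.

15.83

The intersection is the polygon with vertices (4,10), (7.667,10), (8,8), (8,7), (8.111,7), (8.222,6), (4,6).
By the shoelace formula its area is 15.83.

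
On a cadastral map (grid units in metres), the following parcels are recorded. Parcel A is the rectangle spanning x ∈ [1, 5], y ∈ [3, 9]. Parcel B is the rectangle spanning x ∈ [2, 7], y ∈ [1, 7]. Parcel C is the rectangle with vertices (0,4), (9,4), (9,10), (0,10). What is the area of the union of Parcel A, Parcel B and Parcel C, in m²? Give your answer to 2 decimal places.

By inclusion–exclusion:
Individual areas: |Parcel A| = 24, |Parcel B| = 30, |Parcel C| = 54.
|Parcel A∩Parcel B|: x∈[2,5], y∈[3,7] → 3·4 = 12.
|Parcel A∩Parcel C|: x∈[1,5], y∈[4,9] → 4·5 = 20.
|Parcel B∩Parcel C|: x∈[2,7], y∈[4,7] → 5·3 = 15.
|Parcel A∩Parcel B∩Parcel C| = 9.
|Parcel A ∪ Parcel B ∪ Parcel C| = 108 − 47 + 9 = 70.00.

70.00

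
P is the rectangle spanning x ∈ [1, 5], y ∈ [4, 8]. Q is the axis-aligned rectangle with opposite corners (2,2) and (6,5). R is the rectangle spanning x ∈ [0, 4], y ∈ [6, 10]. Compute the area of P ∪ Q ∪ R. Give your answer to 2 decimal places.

By inclusion–exclusion:
Individual areas: |P| = 16, |Q| = 12, |R| = 16.
|P∩Q|: x∈[2,5], y∈[4,5] → 3·1 = 3.
|P∩R|: x∈[1,4], y∈[6,8] → 3·2 = 6.
|Q∩R| = 0 (no overlap).
|P∩Q∩R| = 0.
|P ∪ Q ∪ R| = 44 − 9 + 0 = 35.00.

35.00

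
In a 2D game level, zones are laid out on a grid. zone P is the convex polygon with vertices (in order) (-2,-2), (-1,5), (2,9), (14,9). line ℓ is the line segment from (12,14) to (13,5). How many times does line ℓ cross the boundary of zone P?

2

The segment meets the boundary at (12.658,8.077), (12.556,9).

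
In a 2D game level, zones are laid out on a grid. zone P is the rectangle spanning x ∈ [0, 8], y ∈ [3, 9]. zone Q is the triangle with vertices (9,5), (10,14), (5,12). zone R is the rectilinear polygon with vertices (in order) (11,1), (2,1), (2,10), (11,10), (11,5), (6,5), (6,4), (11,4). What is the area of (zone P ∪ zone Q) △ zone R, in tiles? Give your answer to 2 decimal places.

|zone P ∪ zone Q| = 68.0536.
|(zone P ∪ zone Q) ∩ zone R| = 41.0853.
|(zone P ∪ zone Q) △ zone R| = 68.0536 + 76 − 82.1706 = 61.88.

61.88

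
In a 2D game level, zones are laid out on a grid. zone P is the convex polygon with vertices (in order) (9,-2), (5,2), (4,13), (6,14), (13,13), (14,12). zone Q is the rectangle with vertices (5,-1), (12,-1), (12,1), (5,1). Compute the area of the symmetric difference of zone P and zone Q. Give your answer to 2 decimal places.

|zone P| = 101.5, |zone Q| = 14, |zone P∩zone Q| = 5.4286.
|zone P △ zone Q| = |zone P| + |zone Q| − 2·|zone P∩zone Q| = 101.5 + 14 − 10.8571 = 104.64.

104.64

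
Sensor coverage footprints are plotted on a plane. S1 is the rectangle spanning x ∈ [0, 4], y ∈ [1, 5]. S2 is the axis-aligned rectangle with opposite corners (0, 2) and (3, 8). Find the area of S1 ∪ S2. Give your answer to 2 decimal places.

By inclusion–exclusion:
Individual areas: |S1| = 16, |S2| = 18.
|S1∩S2|: x∈[0,3], y∈[2,5] → 3·3 = 9.
|S1 ∪ S2| = 34 − 9 = 25.00.

25.00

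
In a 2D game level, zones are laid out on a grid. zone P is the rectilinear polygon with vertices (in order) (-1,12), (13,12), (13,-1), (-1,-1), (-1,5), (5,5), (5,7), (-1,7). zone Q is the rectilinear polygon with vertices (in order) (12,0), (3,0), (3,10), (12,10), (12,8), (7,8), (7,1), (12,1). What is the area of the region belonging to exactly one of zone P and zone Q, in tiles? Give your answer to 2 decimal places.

|zone P| = 170, |zone Q| = 55, |zone P∩zone Q| = 51.
|zone P △ zone Q| = |zone P| + |zone Q| − 2·|zone P∩zone Q| = 170 + 55 − 102 = 123.00.

123.00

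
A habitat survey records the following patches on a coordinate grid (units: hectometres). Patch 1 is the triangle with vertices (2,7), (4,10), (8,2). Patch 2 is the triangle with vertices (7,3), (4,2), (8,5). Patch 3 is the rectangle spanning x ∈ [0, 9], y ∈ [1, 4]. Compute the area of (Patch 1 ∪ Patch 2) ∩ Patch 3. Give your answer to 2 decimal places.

The region (Patch 1 ∪ Patch 2) ∩ Patch 3 is the polygon with vertices (7.25,3.5), (8,2), (6.857,2.952), (4,2), (6.105,3.579), (5.6,4), (7.5,4).
By the shoelace formula its area is 2.78.

2.78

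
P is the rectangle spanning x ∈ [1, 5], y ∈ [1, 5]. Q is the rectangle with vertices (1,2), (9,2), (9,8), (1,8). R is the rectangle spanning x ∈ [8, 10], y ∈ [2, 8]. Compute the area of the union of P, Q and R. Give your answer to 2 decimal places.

By inclusion–exclusion:
Individual areas: |P| = 16, |Q| = 48, |R| = 12.
|P∩Q|: x∈[1,5], y∈[2,5] → 4·3 = 12.
|P∩R| = 0 (no overlap).
|Q∩R|: x∈[8,9], y∈[2,8] → 1·6 = 6.
|P∩Q∩R| = 0.
|P ∪ Q ∪ R| = 76 − 18 + 0 = 58.00.

58.00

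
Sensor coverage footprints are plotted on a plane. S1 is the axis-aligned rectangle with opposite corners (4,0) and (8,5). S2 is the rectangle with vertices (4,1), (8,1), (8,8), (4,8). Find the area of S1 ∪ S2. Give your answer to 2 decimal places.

By inclusion–exclusion:
Individual areas: |S1| = 20, |S2| = 28.
|S1∩S2|: x∈[4,8], y∈[1,5] → 4·4 = 16.
|S1 ∪ S2| = 48 − 16 = 32.00.

32.00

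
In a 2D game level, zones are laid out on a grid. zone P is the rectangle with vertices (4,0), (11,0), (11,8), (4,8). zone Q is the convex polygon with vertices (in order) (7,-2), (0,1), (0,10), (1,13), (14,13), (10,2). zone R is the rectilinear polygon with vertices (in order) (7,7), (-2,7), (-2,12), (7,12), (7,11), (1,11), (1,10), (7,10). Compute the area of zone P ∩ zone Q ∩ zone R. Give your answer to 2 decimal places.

The intersection is the polygon with vertices (4,8), (7,8), (7,7), (4,7).
By the shoelace formula its area is 3.00.

3.00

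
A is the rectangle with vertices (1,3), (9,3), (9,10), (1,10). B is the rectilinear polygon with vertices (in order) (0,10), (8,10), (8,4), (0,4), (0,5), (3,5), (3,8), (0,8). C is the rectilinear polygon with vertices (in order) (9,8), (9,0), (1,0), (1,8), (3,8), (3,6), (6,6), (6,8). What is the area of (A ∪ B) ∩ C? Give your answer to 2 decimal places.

|A ∪ B| = 59.
|(A ∪ B) ∩ C| = 34.00.

34.00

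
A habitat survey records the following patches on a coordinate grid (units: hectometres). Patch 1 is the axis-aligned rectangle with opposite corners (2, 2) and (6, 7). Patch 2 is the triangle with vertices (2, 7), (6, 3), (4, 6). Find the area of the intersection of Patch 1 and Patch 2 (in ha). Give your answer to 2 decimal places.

2.00

The intersection is the polygon with vertices (2,7), (4,6), (6,3).
By the shoelace formula its area is 2.00.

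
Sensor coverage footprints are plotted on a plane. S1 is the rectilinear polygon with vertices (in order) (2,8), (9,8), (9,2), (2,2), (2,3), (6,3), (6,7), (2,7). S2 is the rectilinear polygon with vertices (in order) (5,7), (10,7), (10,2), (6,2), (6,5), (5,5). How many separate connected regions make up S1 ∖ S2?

2

S1 ∖ S2 splits into 2 disjoint pieces (area 7, area 4).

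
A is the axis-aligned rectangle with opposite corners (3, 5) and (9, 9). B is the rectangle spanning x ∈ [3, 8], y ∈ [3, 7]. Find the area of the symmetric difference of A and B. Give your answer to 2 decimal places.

|A∩B|: x∈[3,8], y∈[5,7] → 5·2 = 10.
|A △ B| = |A| + |B| − 2·|A∩B| = 24 + 20 − 20 = 24.00.

24.00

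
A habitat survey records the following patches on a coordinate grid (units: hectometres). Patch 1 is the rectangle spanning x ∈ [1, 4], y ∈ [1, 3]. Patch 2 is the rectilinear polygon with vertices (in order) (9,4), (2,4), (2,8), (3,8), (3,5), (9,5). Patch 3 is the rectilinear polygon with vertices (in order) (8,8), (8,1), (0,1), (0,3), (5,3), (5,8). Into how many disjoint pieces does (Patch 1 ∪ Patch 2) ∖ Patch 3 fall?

2

(Patch 1 ∪ Patch 2) ∖ Patch 3 splits into 2 disjoint pieces (area 1, area 6).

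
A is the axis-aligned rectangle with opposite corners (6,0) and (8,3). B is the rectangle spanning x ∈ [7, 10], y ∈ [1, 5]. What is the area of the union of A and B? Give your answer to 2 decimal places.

By inclusion–exclusion:
Individual areas: |A| = 6, |B| = 12.
|A∩B|: x∈[7,8], y∈[1,3] → 1·2 = 2.
|A ∪ B| = 18 − 2 = 16.00.

16.00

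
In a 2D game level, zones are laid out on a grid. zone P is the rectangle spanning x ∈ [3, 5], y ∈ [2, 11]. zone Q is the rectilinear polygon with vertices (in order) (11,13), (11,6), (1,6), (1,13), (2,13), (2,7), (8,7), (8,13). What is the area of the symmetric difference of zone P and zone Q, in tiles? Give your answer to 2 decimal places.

|zone P| = 18, |zone Q| = 34, |zone P∩zone Q| = 2.
|zone P △ zone Q| = |zone P| + |zone Q| − 2·|zone P∩zone Q| = 18 + 34 − 4 = 48.00.

48.00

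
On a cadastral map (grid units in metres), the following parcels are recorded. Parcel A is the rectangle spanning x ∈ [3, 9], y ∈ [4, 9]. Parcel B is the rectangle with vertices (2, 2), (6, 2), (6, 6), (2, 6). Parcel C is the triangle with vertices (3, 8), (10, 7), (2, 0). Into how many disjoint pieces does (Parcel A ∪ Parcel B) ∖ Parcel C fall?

(Parcel A ∪ Parcel B) ∖ Parcel C splits into 4 disjoint pieces (area 8.5714, area 2.5804, area 1.2857, area 2).

4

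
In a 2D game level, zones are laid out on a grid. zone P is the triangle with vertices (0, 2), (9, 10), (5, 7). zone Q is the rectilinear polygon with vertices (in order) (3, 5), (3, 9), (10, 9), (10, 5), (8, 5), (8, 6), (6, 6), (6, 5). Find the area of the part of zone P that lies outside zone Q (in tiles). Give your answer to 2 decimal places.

|zone P| = 2.5, |zone P∩zone Q| = 1.8333.
|zone P ∖ zone Q| = |zone P| − |zone P∩zone Q| = 2.5 − 1.8333 = 0.67.

0.67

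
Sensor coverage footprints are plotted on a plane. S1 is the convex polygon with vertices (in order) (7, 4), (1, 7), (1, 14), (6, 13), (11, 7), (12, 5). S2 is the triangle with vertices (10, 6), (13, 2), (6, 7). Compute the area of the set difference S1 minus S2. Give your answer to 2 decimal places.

|S1| = 68, |S1∩S2| = 4.2391.
|S1 ∖ S2| = |S1| − |S1∩S2| = 68 − 4.2391 = 63.76.

63.76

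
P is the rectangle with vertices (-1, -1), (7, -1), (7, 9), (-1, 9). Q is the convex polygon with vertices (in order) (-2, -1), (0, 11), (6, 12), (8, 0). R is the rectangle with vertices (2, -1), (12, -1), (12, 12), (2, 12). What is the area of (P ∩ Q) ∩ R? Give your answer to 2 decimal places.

46.00

The region (P ∩ Q) ∩ R is the polygon with vertices (2,-0.6), (2,9), (6.5,9), (7,6), (7,-0.1).
By the shoelace formula its area is 46.00.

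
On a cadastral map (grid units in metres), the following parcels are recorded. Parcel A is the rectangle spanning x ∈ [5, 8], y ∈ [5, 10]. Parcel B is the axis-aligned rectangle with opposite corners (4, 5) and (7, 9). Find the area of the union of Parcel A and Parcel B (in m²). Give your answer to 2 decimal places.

By inclusion–exclusion:
Individual areas: |Parcel A| = 15, |Parcel B| = 12.
|Parcel A∩Parcel B|: x∈[5,7], y∈[5,9] → 2·4 = 8.
|Parcel A ∪ Parcel B| = 27 − 8 = 19.00.

19.00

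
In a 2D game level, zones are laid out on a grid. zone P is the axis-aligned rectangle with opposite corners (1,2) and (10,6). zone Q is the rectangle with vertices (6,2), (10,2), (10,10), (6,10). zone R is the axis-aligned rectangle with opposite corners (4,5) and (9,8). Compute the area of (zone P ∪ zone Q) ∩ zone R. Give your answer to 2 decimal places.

11.00

The region (zone P ∪ zone Q) ∩ zone R is the polygon with vertices (6,6), (6,8), (9,8), (9,5), (4,5), (4,6).
By the shoelace formula its area is 11.00.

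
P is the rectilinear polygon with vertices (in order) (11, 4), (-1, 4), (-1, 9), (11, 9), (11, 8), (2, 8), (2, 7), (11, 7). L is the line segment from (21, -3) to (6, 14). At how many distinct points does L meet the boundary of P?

2

The segment meets the boundary at (10.412,9), (11,8.333).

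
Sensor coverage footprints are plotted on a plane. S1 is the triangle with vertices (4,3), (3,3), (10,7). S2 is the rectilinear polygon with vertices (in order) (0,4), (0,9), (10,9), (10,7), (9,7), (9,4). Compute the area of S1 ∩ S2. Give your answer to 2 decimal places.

1.08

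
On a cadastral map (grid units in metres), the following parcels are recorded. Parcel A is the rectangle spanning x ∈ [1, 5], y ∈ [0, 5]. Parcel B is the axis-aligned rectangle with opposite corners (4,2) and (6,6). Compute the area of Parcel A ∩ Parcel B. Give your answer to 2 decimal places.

3.00

|Parcel A∩Parcel B|: x∈[4,5], y∈[2,5] → 1·3 = 3.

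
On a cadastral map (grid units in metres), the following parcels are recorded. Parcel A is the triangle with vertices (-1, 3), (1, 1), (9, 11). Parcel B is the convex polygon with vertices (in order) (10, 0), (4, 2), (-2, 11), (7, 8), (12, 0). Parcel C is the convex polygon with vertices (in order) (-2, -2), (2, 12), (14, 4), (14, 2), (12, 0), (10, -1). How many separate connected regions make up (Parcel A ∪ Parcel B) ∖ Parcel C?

3

(Parcel A ∪ Parcel B) ∖ Parcel C splits into 3 disjoint pieces (area 0.1667, area 5.1435, area 1.0761).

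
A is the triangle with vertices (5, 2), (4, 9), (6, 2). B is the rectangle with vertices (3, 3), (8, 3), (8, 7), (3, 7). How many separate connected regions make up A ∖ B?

A ∖ B splits into 2 disjoint pieces (area 0.9286, area 0.2857).

2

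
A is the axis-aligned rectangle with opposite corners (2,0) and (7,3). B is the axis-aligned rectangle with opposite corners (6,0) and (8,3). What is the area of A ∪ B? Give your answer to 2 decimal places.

18.00

By inclusion–exclusion:
Individual areas: |A| = 15, |B| = 6.
|A∩B|: x∈[6,7], y∈[0,3] → 1·3 = 3.
|A ∪ B| = 21 − 3 = 18.00.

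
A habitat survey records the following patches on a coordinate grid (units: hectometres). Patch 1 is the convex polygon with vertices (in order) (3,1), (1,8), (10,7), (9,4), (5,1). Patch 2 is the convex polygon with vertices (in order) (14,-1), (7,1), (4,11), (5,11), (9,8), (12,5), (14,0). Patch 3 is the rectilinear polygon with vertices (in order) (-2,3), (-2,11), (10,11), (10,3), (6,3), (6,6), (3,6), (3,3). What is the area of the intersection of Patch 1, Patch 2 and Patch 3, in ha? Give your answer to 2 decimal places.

14.54

The intersection is the polygon with vertices (9,4), (7.667,3), (6.4,3), (6,4.333), (6,6), (5.5,6), (5.035,7.552), (10,7).
By the shoelace formula its area is 14.54.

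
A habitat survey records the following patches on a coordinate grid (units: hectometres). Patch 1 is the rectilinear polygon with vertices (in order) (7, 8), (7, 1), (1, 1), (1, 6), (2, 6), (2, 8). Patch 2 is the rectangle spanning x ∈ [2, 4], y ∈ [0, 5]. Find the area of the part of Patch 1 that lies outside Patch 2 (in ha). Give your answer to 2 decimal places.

32.00

|Patch 1| = 40, |Patch 1∩Patch 2| = 8.
|Patch 1 ∖ Patch 2| = |Patch 1| − |Patch 1∩Patch 2| = 40 − 8 = 32.00.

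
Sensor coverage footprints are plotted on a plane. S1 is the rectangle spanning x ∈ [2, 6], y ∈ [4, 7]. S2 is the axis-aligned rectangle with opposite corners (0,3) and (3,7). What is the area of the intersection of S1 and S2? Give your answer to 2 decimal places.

|S1∩S2|: x∈[2,3], y∈[4,7] → 1·3 = 3.

3.00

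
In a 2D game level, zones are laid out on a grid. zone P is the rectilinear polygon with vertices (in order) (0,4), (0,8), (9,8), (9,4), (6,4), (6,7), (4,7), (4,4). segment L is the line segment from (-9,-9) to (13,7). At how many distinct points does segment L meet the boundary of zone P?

The segment meets the boundary at (8.875,4), (9,4.091).

2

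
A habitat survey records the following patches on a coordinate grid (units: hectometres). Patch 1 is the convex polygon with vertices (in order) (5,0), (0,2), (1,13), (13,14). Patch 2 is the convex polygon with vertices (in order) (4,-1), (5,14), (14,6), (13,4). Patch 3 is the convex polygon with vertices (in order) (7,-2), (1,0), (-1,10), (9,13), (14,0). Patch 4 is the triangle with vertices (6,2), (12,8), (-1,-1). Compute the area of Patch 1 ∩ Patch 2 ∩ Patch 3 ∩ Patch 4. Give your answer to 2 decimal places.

The intersection is the polygon with vertices (6.333,2.333), (6,2), (4.147,1.206), (4.242,2.629), (7.982,5.218).
By the shoelace formula its area is 4.94.

4.94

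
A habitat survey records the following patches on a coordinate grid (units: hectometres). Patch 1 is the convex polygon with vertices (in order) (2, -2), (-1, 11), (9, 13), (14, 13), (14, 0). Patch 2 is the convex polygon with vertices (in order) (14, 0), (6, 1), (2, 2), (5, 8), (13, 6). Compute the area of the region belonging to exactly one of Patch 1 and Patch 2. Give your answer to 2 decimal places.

|Patch 1| = 183.5, |Patch 2| = 64, |Patch 1∩Patch 2| = 64.
|Patch 1 △ Patch 2| = |Patch 1| + |Patch 2| − 2·|Patch 1∩Patch 2| = 183.5 + 64 − 128 = 119.50.

119.50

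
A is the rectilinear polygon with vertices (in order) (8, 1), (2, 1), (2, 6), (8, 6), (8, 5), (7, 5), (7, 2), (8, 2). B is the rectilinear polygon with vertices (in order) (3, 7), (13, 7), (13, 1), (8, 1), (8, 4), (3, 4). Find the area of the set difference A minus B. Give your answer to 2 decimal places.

|A| = 27, |A∩B| = 9.
|A ∖ B| = |A| − |A∩B| = 27 − 9 = 18.00.

18.00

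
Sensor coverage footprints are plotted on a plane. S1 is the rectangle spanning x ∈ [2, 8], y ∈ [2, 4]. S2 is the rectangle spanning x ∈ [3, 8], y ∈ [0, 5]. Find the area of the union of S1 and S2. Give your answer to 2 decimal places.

By inclusion–exclusion:
Individual areas: |S1| = 12, |S2| = 25.
|S1∩S2|: x∈[3,8], y∈[2,4] → 5·2 = 10.
|S1 ∪ S2| = 37 − 10 = 27.00.

27.00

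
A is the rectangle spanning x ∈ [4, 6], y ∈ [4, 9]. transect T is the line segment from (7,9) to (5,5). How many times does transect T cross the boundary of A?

The segment meets the boundary at (6,7).

1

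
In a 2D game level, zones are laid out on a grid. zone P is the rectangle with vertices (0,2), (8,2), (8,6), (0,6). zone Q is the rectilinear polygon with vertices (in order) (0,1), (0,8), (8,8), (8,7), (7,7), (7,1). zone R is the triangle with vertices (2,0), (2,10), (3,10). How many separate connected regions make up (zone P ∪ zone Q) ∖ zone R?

2

(zone P ∪ zone Q) ∖ zone R splits into 2 disjoint pieces (area 36.85, area 14).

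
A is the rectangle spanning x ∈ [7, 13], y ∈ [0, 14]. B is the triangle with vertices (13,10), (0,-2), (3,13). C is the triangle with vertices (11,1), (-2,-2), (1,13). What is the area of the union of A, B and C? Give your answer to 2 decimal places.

By inclusion–exclusion:
Individual areas: |A| = 84, |B| = 79.5, |C| = 93.
|A∩B| = 22.0154.
|A∩C| = 11.4462.
|B∩C| = 40.5105.
|A∩B∩C| = 0.4219.
|A ∪ B ∪ C| = 256.5 − 73.972 + 0.4219 = 182.95.

182.95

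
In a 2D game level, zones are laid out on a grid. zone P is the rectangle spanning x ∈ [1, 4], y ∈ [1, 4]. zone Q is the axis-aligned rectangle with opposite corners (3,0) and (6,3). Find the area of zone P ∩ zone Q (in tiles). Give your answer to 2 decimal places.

|zone P∩zone Q|: x∈[3,4], y∈[1,3] → 1·2 = 2.

2.00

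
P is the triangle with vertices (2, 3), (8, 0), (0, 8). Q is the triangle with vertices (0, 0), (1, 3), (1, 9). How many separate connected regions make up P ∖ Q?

2

P ∖ Q splits into 2 disjoint pieces (area 11.25, area 0.4174).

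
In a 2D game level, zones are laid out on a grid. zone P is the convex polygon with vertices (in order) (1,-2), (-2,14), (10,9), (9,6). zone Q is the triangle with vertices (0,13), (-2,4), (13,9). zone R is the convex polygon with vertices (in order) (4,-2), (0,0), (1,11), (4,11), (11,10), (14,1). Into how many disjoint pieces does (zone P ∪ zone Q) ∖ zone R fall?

3

(zone P ∪ zone Q) ∖ zone R splits into 3 disjoint pieces (area 26.1928, area 0.8929, area 0.9828).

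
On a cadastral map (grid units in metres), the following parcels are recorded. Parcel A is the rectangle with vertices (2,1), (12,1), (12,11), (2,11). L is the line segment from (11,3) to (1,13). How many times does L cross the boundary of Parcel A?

1

The segment meets the boundary at (3,11).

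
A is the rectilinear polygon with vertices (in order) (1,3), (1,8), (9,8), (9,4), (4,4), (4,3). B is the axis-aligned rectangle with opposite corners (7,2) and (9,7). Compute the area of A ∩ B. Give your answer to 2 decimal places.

6.00

The intersection is the polygon with vertices (9,4), (7,4), (7,7), (9,7).
By the shoelace formula its area is 6.00.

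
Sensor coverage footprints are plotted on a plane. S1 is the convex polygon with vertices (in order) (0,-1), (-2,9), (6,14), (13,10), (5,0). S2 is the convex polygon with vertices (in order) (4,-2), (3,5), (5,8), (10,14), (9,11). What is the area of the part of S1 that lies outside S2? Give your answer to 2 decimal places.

|S1| = 130.5, |S1∩S2| = 29.8568.
|S1 ∖ S2| = |S1| − |S1∩S2| = 130.5 − 29.8568 = 100.64.

100.64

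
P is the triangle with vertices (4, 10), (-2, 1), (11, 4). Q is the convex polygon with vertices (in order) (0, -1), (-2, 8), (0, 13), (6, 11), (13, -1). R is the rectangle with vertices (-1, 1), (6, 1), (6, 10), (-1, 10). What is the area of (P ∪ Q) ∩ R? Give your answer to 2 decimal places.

62.77

|P ∪ Q| = 135.9012.
|(P ∪ Q) ∩ R| = 62.77.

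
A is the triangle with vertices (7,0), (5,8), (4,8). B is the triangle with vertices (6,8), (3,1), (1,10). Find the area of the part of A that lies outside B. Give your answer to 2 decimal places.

2.25

|A| = 4, |A∩B| = 1.752.
|A ∖ B| = |A| − |A∩B| = 4 − 1.752 = 2.25.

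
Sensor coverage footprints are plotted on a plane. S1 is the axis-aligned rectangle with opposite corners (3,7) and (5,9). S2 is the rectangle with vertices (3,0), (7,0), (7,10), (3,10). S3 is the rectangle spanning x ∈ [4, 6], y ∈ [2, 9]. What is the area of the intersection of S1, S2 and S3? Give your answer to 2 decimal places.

2.00

The intersection is the polygon with vertices (5,7), (4,7), (4,9), (5,9).
By the shoelace formula its area is 2.00.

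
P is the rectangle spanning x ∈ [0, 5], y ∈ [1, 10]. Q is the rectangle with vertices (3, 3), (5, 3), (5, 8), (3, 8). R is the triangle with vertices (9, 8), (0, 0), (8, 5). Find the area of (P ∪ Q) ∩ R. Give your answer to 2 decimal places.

3.06

The region (P ∪ Q) ∩ R is the polygon with vertices (1.125,1), (5,4.444), (5,3.125), (1.6,1).
By the shoelace formula its area is 3.06.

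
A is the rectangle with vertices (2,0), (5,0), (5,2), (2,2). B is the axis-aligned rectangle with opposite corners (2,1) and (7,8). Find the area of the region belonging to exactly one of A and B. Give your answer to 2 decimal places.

35.00

|A∩B|: x∈[2,5], y∈[1,2] → 3·1 = 3.
|A △ B| = |A| + |B| − 2·|A∩B| = 6 + 35 − 6 = 35.00.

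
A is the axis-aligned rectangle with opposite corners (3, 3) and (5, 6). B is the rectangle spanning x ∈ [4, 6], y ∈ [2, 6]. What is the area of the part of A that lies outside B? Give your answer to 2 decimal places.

|A∩B|: x∈[4,5], y∈[3,6] → 1·3 = 3.
|A| = 6.
|A ∖ B| = |A| − |A∩B| = 6 − 3 = 3.00.

3.00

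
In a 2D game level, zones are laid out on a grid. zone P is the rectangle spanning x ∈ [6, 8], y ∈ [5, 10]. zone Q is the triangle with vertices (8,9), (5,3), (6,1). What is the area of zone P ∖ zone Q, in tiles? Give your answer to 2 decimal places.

|zone P| = 10, |zone P∩zone Q| = 2.
|zone P ∖ zone Q| = |zone P| − |zone P∩zone Q| = 10 − 2 = 8.00.

8.00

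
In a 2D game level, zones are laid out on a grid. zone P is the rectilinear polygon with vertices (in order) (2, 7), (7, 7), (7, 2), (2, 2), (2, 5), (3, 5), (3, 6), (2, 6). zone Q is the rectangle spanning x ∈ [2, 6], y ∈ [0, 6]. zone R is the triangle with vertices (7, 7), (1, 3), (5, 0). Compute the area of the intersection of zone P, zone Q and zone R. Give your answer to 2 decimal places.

11.55

The intersection is the polygon with vertices (2,3.667), (5.5,6), (6,6), (6,3.5), (5.571,2), (2.333,2), (2,2.25).
By the shoelace formula its area is 11.55.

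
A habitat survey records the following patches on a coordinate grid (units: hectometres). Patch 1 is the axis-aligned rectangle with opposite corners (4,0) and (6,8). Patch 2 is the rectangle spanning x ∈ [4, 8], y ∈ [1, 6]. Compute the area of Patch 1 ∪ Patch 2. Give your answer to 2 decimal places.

26.00

By inclusion–exclusion:
Individual areas: |Patch 1| = 16, |Patch 2| = 20.
|Patch 1∩Patch 2|: x∈[4,6], y∈[1,6] → 2·5 = 10.
|Patch 1 ∪ Patch 2| = 36 − 10 = 26.00.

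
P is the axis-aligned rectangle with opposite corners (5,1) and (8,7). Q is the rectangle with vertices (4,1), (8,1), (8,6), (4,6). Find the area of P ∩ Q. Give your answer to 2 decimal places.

15.00

|P∩Q|: x∈[5,8], y∈[1,6] → 3·5 = 15.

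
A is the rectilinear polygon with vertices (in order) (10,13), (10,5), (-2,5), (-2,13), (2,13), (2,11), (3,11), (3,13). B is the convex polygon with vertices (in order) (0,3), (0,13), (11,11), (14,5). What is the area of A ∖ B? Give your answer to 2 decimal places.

24.64

|A| = 94, |A∩B| = 69.3636.
|A ∖ B| = |A| − |A∩B| = 94 − 69.3636 = 24.64.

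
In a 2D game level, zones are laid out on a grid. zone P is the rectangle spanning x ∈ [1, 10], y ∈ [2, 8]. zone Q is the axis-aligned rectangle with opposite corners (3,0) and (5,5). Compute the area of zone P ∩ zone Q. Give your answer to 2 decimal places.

|zone P∩zone Q|: x∈[3,5], y∈[2,5] → 2·3 = 6.

6.00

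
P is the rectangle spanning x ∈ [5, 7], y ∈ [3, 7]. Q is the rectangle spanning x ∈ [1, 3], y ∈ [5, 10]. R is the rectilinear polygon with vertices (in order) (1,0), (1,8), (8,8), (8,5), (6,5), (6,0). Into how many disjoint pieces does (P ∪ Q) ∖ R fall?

2

(P ∪ Q) ∖ R splits into 2 disjoint pieces (area 2, area 4).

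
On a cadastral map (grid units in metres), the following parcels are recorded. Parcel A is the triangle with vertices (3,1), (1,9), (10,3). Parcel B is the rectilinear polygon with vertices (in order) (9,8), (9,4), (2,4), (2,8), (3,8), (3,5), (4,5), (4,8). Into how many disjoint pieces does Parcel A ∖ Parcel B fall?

Parcel A ∖ Parcel B splits into 3 disjoint pieces (area 14.375, area 1.75, area 2.3333).

3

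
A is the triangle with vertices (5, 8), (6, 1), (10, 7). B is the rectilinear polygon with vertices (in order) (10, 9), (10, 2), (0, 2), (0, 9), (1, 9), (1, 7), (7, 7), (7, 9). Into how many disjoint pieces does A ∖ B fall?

A ∖ B splits into 2 disjoint pieces (area 1.5286, area 0.4048).

2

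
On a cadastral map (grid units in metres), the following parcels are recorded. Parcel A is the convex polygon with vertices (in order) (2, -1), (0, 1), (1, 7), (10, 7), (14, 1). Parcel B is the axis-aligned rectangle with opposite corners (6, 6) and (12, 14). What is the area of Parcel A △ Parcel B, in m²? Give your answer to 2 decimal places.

122.33

|Parcel A| = 83, |Parcel B| = 48, |Parcel A∩Parcel B| = 4.3333.
|Parcel A △ Parcel B| = |Parcel A| + |Parcel B| − 2·|Parcel A∩Parcel B| = 83 + 48 − 8.6667 = 122.33.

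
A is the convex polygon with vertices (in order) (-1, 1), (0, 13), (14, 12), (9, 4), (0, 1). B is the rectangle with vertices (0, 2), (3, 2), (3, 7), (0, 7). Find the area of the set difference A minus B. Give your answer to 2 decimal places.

103.50

|A| = 118.5, |A∩B| = 15.
|A ∖ B| = |A| − |A∩B| = 118.5 − 15 = 103.50.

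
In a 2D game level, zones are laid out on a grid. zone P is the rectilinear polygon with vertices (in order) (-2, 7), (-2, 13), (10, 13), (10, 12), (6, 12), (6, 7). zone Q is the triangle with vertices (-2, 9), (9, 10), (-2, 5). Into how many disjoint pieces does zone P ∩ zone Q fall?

1

zone P ∩ zone Q is a single connected region.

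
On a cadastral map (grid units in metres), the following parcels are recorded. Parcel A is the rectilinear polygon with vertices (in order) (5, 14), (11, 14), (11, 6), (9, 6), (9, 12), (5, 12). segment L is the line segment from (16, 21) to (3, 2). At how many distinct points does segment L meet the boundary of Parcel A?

2

The segment meets the boundary at (9,10.769), (11,13.692).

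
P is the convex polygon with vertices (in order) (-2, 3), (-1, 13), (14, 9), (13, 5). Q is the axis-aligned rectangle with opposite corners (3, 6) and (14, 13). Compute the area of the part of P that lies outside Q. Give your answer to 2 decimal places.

|P| = 106, |P∩Q| = 48.0083.
|P ∖ Q| = |P| − |P∩Q| = 106 − 48.0083 = 57.99.

57.99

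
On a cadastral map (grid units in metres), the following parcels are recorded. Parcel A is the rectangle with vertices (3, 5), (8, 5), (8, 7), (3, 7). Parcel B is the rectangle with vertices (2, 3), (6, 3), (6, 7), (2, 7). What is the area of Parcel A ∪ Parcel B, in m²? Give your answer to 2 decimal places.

By inclusion–exclusion:
Individual areas: |Parcel A| = 10, |Parcel B| = 16.
|Parcel A∩Parcel B|: x∈[3,6], y∈[5,7] → 3·2 = 6.
|Parcel A ∪ Parcel B| = 26 − 6 = 20.00.

20.00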